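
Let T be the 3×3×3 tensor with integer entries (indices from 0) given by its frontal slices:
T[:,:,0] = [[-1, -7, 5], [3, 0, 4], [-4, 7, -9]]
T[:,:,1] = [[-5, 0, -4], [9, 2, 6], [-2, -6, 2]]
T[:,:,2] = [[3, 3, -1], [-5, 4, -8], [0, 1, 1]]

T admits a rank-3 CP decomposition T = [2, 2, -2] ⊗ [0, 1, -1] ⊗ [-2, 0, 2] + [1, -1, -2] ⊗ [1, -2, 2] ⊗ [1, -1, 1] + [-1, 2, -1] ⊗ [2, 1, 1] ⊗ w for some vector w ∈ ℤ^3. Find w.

Subtract the known terms from T to get the rank-1 residual R = [-1, 2, -1] ⊗ [2, 1, 1] ⊗ w, so R[i,j,k] = a[i]·b[j]·w[k]. Pick indices with nonzero a[0]·b[0] = (-1)·(2) = -2. Only the fibre through (0,0,·) is needed: R[0,0,:] = T[0,0,:] − Σₗ aₗ[0]bₗ[0]cₗ = [-1, -5, 3] − (2)·(0)·[-2, 0, 2] − (1)·(1)·[1, -1, 1] = [-2, -4, 2]. Then w[k] = R[0,0,k] / -2 for each k, giving w = [-2, -4, 2] / -2 = [1, 2, -1].

w = [1, 2, -1]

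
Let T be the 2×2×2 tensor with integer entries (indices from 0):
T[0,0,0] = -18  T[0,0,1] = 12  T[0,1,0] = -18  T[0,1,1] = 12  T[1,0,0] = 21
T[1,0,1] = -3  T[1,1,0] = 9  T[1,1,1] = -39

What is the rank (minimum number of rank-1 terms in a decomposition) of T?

Lower bound: the mode-1 unfolding of T (rows indexed by i, columns by (j,k) = (0,0), (0,1), (1,0), (1,1)) is [[-18, 12, -18, 12], [21, -3, 9, -39]].
There the 2×2 minor on rows i ∈ {0, 1}, columns (j,k) ∈ {(0,0), (0,1)} is det [[-18, 12], [21, -3]] = -198 ≠ 0, so this unfolding has rank ≥ 2; CP rank is at least every unfolding rank, so rank(T) ≥ 2. (This is only a lower bound: in general the CP rank may exceed every unfolding rank, so we still need to exhibit 2 rank-1 terms summing to T.)
Upper bound — finding two terms. Write S_k = T[:,:,k] for the frontal slices: S₀ = [[-18, -18], [21, 9]], S₁ = [[12, 12], [-3, -39]].
If T = a₁ (x) b₁ (x) c₁ + a₂ (x) b₂ (x) c₂ then each S_k = c₁[k]·a₁b₁ᵀ + c₂[k]·a₂b₂ᵀ. S₀ and S₁ are linearly independent, so a₁b₁ᵀ and a₂b₂ᵀ must span the same plane of matrices: they are the rank-1 matrices of the form x·S₀ + y·S₁.
det(x·S₀ + y·S₁) is 216·x² + 504·xy − 432·y² = 72·(x + 3·y)(3·x − 2·y), vanishing at (x:y) = (3:-1) and (2:3).
M₁ = 3·S₀ − S₁ = [[-66, -66], [66, 66]] = (-66)·[1, -1][1, 1]ᵀ and M₂ = 2·S₀ + 3·S₁ = [[0, 0], [33, -99]] = 33·[0, 1][1, -3]ᵀ, so take a₁ = [1, -1], b₁ = [1, 1], a₂ = [0, 1], b₂ = [1, -3].
Each slice is an integer combination of E₁ = a₁b₁ᵀ and E₂ = a₂b₂ᵀ: S₀ = −18·E₁ + 3·E₂, S₁ = 12·E₁ + 9·E₂; reading off coefficients, c₁ = [-18, 12] and c₂ = [3, 9].
Hence T = [1, -1] (x) [1, 1] (x) [-18, 12] + [0, 1] (x) [1, -3] (x) [3, 9], so rank(T) ≤ 2.
These bounds meet, so rank(T) = 2.
Check entry T[0,1,1] = 12: (1)·(1)·(12) + (0)·(-3)·(9) = 12.

2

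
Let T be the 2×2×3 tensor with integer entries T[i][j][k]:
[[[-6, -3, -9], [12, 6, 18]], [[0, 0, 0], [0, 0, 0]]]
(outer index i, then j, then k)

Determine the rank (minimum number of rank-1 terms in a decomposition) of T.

1

Lower bound: T ≠ 0 (e.g. T[0,0,0] = -6), so rank(T) ≥ 1.
Upper bound: if T = a ∘ b ∘ c then every fibre of T is a multiple of the corresponding factor, so read the factors off the fibres through the nonzero entry T[0,0,0] = -6.
The mode-1 fibre T[:,0,0] = [-6, 0] gives a = (1, 0) (primitive direction); the mode-2 fibre T[0,:,0] = [-6, 12] gives b = (1, -2); then c[k] = T[0,0,k] / (a[0]·b[0]) = [-6, -3, -9] / 1 = (-6, -3, -9).
Expanding (1, 0) ∘ (1, -2) ∘ (-6, -3, -9) reproduces all 12 entries of T, so T = (1, 0) ∘ (1, -2) ∘ (-6, -3, -9) and rank(T) ≤ 1.
These bounds meet, so rank(T) = 1.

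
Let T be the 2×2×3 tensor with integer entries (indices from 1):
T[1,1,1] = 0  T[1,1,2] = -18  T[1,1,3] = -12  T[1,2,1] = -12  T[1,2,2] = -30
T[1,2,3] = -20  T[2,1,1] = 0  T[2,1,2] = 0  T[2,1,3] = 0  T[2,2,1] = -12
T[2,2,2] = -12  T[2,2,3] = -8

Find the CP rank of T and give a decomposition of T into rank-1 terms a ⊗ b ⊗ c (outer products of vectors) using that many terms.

Lower bound: the mode-2 unfolding of T (rows indexed by j, columns by (i,k) = (1,1), (1,2), (1,3), (2,1), (2,2), (2,3)) is [[0, -18, -12, 0, 0, 0], [-12, -30, -20, -12, -12, -8]].
There the 2×2 minor on rows j ∈ {1, 2}, columns (i,k) ∈ {(1,1), (1,2)} is det [[0, -18], [-12, -30]] = -216 ≠ 0, so this unfolding has rank ≥ 2; CP rank is at least every unfolding rank, so rank(T) ≥ 2. (This is only a lower bound: in general the CP rank may exceed every unfolding rank, so we still need to exhibit 2 rank-1 terms summing to T.)
Upper bound — finding two terms. Write S_k = T[:,:,k] for the frontal slices: S₁ = [[0, -12], [0, -12]], S₂ = [[-18, -30], [0, -12]], S₃ = [[-12, -20], [0, -8]].
If T = a₁ ⊗ b₁ ⊗ c₁ + a₂ ⊗ b₂ ⊗ c₂ then each S_k = c₁[k]·a₁b₁ᵀ + c₂[k]·a₂b₂ᵀ. S₁ and S₂ are linearly independent, so a₁b₁ᵀ and a₂b₂ᵀ must span the same plane of matrices: they are the rank-1 matrices of the form x·S₁ + y·S₂.
det(x·S₁ + y·S₂) is 216·xy + 216·y² = 216·(y)(x + y), vanishing at (x:y) = (1:0) and (1:-1).
M₁ = S₁ = [[0, -12], [0, -12]] = (-12)·(1, 1)(0, 1)ᵀ and M₂ = S₁ − S₂ = [[18, 18], [0, 0]] = 18·(1, 0)(1, 1)ᵀ, so take a₁ = (1, 1), b₁ = (0, 1), a₂ = (1, 0), b₂ = (1, 1).
Each slice is an integer combination of E₁ = a₁b₁ᵀ and E₂ = a₂b₂ᵀ: S₁ = −12·E₁, S₂ = −12·E₁ − 18·E₂, S₃ = −8·E₁ − 12·E₂; reading off coefficients, c₁ = (-12, -12, -8) and c₂ = (0, -18, -12).
Hence T = (1, 1) ⊗ (0, 1) ⊗ (-12, -12, -8) + (1, 0) ⊗ (1, 1) ⊗ (0, -18, -12), so rank(T) ≤ 2.
These bounds meet, so rank(T) = 2.
Check entry T[2,1,2] = 0: (1)·(0)·(-12) + (0)·(1)·(-18) = 0.

rank(T) = 2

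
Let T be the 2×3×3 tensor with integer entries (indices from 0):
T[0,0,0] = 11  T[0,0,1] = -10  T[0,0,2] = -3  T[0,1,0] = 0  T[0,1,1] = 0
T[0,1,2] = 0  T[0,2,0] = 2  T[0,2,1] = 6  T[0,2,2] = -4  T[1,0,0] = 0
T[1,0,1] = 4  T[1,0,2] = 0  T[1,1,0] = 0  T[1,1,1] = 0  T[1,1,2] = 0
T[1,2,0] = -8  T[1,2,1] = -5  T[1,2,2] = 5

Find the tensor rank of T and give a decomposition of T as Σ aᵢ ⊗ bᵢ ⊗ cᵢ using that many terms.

rank(T) = 3

Lower bound: the mode-3 unfolding of T (rows indexed by k, columns by (i,j) = (0,0), (0,1), (0,2), (1,0), (1,1), (1,2)) is [[11, 0, 2, 0, 0, -8], [-10, 0, 6, 4, 0, -5], [-3, 0, -4, 0, 0, 5]].
There the 3×3 minor on rows k ∈ {0, 1, 2}, columns (i,j) ∈ {(0,0), (0,2), (1,0)} is det [[11, 2, 0], [-10, 6, 4], [-3, -4, 0]] = 152 ≠ 0, so this unfolding has rank ≥ 3; CP rank is at least every unfolding rank, so rank(T) ≥ 3. (Flattening ranks never certify an upper bound on CP rank; for that we must actually write T with 3 rank-1 terms.)
Upper bound: T is a sum of 3 rank-1 terms, T = [1, -2] ⊗ [1, 0, -2] ⊗ [-1, -2, 1] + [2, -1] ⊗ [2, 0, 1] ⊗ [2, -1, -1] + [2, 1] ⊗ [1, 0, -1] ⊗ [2, -2, 0] (one valid choice — decompositions are not unique — normalised so each a, b is primitive with positive first nonzero entry; check it by expanding all entries), so rank(T) ≤ 3.
These bounds meet, so rank(T) = 3.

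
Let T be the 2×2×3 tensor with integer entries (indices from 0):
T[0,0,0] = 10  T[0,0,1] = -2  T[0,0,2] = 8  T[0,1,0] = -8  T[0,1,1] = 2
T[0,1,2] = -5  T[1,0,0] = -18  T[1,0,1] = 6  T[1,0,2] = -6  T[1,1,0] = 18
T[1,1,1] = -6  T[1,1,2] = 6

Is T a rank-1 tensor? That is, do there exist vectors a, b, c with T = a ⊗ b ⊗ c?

The mode-1 unfolding of T (rows indexed by i, columns by (j,k) = (0,0), (0,1), (0,2), (1,0), (1,1), (1,2)) is [[10, -2, 8, -8, 2, -5], [-18, 6, -6, 18, -6, 6]].
There the 2×2 minor on rows i ∈ {0, 1}, columns (j,k) ∈ {(0,0), (0,1)} is det [[10, -2], [-18, 6]] = 24 ≠ 0, so this unfolding has rank ≥ 2; CP rank is at least every unfolding rank, so rank(T) ≥ 2.
In particular rank(T) ≥ 2 > 1, so T is not rank-1.

No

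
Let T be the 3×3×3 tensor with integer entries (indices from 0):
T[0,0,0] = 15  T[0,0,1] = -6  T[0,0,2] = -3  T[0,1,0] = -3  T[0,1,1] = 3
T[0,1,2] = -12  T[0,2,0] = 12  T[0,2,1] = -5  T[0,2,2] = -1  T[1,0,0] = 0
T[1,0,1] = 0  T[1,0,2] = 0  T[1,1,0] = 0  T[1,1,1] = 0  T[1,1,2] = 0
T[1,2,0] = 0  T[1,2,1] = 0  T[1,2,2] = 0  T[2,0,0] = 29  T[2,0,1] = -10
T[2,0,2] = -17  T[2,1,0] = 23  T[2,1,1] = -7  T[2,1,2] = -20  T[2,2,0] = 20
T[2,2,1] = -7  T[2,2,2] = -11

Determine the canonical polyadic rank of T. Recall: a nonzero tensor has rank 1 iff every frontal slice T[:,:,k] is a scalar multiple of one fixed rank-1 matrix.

Lower bound: in the mode-3 unfolding of T (rows indexed by k, columns by (i,j)) the 2×2 minor on rows k ∈ {0, 1}, columns (i,j) ∈ {(0,0), (0,1)} is det [[15, -3], [-6, 3]] = 27 ≠ 0, so that unfolding has rank ≥ 2 and hence rank(T) ≥ 2 (CP rank is at least every unfolding rank, though it can be larger).
Upper bound: with S_k = T[:,:,k], the two rank-1 terms a₁b₁ᵀ, a₂b₂ᵀ are the rank-1 members of the pencil x·S₀ + y·S₁.
The 2×2 minor of x·S₀ + y·S₁ on rows {0,2}, columns {0,1} is 432·x² − 360·xy + 72·y² = 72·(3·x − y)(2·x − y), vanishing at (x:y) = (1:3) and (1:2).
M₁ = S₀ + 3·S₁ = [[-3, 6, -3], [0, 0, 0], [-1, 2, -1]] = −[3, 0, 1][1, -2, 1]ᵀ and M₂ = S₀ + 2·S₁ = [[3, 3, 2], [0, 0, 0], [9, 9, 6]] = [1, 0, 3][3, 3, 2]ᵀ, so take a₁ = [3, 0, 1], b₁ = [1, -2, 1], a₂ = [1, 0, 3], b₂ = [3, 3, 2].
Each slice is an integer combination of E₁ = a₁b₁ᵀ and E₂ = a₂b₂ᵀ: S₀ = 2·E₁ + 3·E₂, S₁ = −E₁ − E₂, S₂ = E₁ − 2·E₂; reading off coefficients, c₁ = [2, -1, 1] and c₂ = [3, -1, -2].
Hence T = [3, 0, 1] ⊗ [1, -2, 1] ⊗ [2, -1, 1] + [1, 0, 3] ⊗ [3, 3, 2] ⊗ [3, -1, -2], so rank(T) ≤ 2.
These bounds meet, so rank(T) = 2.

2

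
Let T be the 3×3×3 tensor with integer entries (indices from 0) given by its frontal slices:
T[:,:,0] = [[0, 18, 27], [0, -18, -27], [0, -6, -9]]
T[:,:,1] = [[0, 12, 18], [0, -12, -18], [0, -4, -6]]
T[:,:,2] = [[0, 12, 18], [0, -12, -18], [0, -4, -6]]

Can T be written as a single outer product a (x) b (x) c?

Yes

If T = a (x) b (x) c then every fibre of T is a multiple of the corresponding factor, so read the factors off the fibres through the nonzero entry T[0,1,0] = 18.
The mode-1 fibre T[:,1,0] = [18, -18, -6] gives a = (3, -3, -1) (primitive direction); the mode-2 fibre T[0,:,0] = [0, 18, 27] gives b = (0, 2, 3); then c[k] = T[0,1,k] / (a[0]·b[1]) = [18, 12, 12] / 6 = (3, 2, 2).
Expanding (3, -3, -1) (x) (0, 2, 3) (x) (3, 2, 2) reproduces all 27 entries of T, so T = (3, -3, -1) (x) (0, 2, 3) (x) (3, 2, 2) and rank(T) ≤ 1.
Equivalently every frontal slice T[:,:,k] is c[k] times the rank-1 matrix (3, -3, -1) (x) (0, 2, 3). So T has rank 1 (it is nonzero).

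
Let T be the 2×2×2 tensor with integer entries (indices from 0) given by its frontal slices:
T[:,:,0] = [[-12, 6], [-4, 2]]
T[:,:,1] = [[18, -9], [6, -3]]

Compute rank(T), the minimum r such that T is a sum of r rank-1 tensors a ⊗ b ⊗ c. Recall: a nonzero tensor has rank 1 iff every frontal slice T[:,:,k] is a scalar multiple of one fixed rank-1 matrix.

Lower bound: T ≠ 0 (e.g. T[0,0,0] = -12), so rank(T) ≥ 1.
Upper bound: if T = a ⊗ b ⊗ c then every fibre of T is a multiple of the corresponding factor, so read the factors off the fibres through the nonzero entry T[0,0,0] = -12.
The mode-1 fibre T[:,0,0] = [-12, -4] gives a = (3, 1) (primitive direction); the mode-2 fibre T[0,:,0] = [-12, 6] gives b = (2, -1); then c[k] = T[0,0,k] / (a[0]·b[0]) = [-12, 18] / 6 = (-2, 3).
Expanding (3, 1) ⊗ (2, -1) ⊗ (-2, 3) reproduces all 8 entries of T, so T = (3, 1) ⊗ (2, -1) ⊗ (-2, 3) and rank(T) ≤ 1.
These bounds meet, so rank(T) = 1.

1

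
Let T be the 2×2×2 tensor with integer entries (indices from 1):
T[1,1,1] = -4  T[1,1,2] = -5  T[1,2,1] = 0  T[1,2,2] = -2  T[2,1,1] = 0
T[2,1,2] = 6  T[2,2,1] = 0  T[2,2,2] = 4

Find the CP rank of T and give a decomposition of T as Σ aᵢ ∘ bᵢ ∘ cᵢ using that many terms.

Lower bound: the mode-3 unfolding of T (rows indexed by k, columns by (i,j) = (1,1), (1,2), (2,1), (2,2)) is [[-4, 0, 0, 0], [-5, -2, 6, 4]].
There the 2×2 minor on rows k ∈ {1, 2}, columns (i,j) ∈ {(1,1), (1,2)} is det [[-4, 0], [-5, -2]] = 8 ≠ 0, so this unfolding has rank ≥ 2; CP rank is at least every unfolding rank, so rank(T) ≥ 2. (Flattening ranks never certify an upper bound on CP rank; for that we must actually write T with 2 rank-1 terms.)
Upper bound — finding two terms. Write S_k = T[:,:,k] for the frontal slices: S₁ = [[-4, 0], [0, 0]], S₂ = [[-5, -2], [6, 4]].
If T = a₁ ∘ b₁ ∘ c₁ + a₂ ∘ b₂ ∘ c₂ then each S_k = c₁[k]·a₁b₁ᵀ + c₂[k]·a₂b₂ᵀ. S₁ and S₂ are linearly independent, so a₁b₁ᵀ and a₂b₂ᵀ must span the same plane of matrices: they are the rank-1 matrices of the form x·S₁ + y·S₂.
det(x·S₁ + y·S₂) is −16·xy − 8·y² = (-8)·(y)(2·x + y), vanishing at (x:y) = (1:0) and (1:-2).
M₁ = S₁ = [[-4, 0], [0, 0]] = (-4)·[1, 0][1, 0]ᵀ and M₂ = S₁ − 2·S₂ = [[6, 4], [-12, -8]] = 2·[1, -2][3, 2]ᵀ, so take a₁ = [1, 0], b₁ = [1, 0], a₂ = [1, -2], b₂ = [3, 2].
Each slice is an integer combination of E₁ = a₁b₁ᵀ and E₂ = a₂b₂ᵀ: S₁ = −4·E₁, S₂ = −2·E₁ − E₂; reading off coefficients, c₁ = [-4, -2] and c₂ = [0, -1].
Hence T = [1, 0] ∘ [1, 0] ∘ [-4, -2] + [1, -2] ∘ [3, 2] ∘ [0, -1], so rank(T) ≤ 2.
These bounds meet, so rank(T) = 2.
Check entry T[2,2,1] = 0: (0)·(0)·(-4) + (-2)·(2)·(0) = 0.

rank(T) = 2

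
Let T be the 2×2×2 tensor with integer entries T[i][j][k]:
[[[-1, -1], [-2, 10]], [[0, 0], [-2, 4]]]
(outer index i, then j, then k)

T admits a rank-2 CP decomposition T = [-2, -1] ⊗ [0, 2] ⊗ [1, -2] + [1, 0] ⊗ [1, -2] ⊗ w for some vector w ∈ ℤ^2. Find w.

w = [-1, -1]

Subtract the known terms from T to get the rank-1 residual R = [1, 0] ⊗ [1, -2] ⊗ w, so R[i,j,k] = a[i]·b[j]·w[k]. Pick indices with nonzero a[0]·b[0] = (1)·(1) = 1. Only the fibre through (0,0,·) is needed: R[0,0,:] = T[0,0,:] − Σₗ aₗ[0]bₗ[0]cₗ = [-1, -1] − (-2)·(0)·[1, -2] = [-1, -1]. Then w[k] = R[0,0,k] / 1 for each k, giving w = [-1, -1] / 1 = [-1, -1].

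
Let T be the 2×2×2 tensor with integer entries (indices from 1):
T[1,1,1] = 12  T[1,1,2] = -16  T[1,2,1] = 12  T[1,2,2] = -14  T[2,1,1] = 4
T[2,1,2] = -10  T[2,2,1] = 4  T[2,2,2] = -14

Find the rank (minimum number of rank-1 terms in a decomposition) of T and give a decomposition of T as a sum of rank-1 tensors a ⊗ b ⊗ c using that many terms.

Lower bound: the mode-3 unfolding of T (rows indexed by k, columns by (i,j) = (1,1), (1,2), (2,1), (2,2)) is [[12, 12, 4, 4], [-16, -14, -10, -14]].
There the 2×2 minor on rows k ∈ {1, 2}, columns (i,j) ∈ {(1,1), (1,2)} is det [[12, 12], [-16, -14]] = 24 ≠ 0, so this unfolding has rank ≥ 2; CP rank is at least every unfolding rank, so rank(T) ≥ 2. (Unfolding ranks only ever bound the CP rank from below — rank(T) can be strictly larger than all of them — so the matching upper bound has to come from an explicit 2-term decomposition.)
Upper bound — finding two terms. Write S_k = T[:,:,k] for the frontal slices: S₁ = [[12, 12], [4, 4]], S₂ = [[-16, -14], [-10, -14]].
If T = a₁ ⊗ b₁ ⊗ c₁ + a₂ ⊗ b₂ ⊗ c₂ then each S_k = c₁[k]·a₁b₁ᵀ + c₂[k]·a₂b₂ᵀ. S₁ and S₂ are linearly independent, so a₁b₁ᵀ and a₂b₂ᵀ must span the same plane of matrices: they are the rank-1 matrices of the form x·S₁ + y·S₂.
det(x·S₁ + y·S₂) is −56·xy + 84·y² = (-28)·(2·x − 3·y)(y), vanishing at (x:y) = (3:2) and (1:0).
M₁ = 3·S₁ + 2·S₂ = [[4, 8], [-8, -16]] = 4·[1, -2][1, 2]ᵀ and M₂ = S₁ = [[12, 12], [4, 4]] = 4·[3, 1][1, 1]ᵀ, so take a₁ = [1, -2], b₁ = [1, 2], a₂ = [3, 1], b₂ = [1, 1].
Each slice is an integer combination of E₁ = a₁b₁ᵀ and E₂ = a₂b₂ᵀ: S₁ = 4·E₂, S₂ = 2·E₁ − 6·E₂; reading off coefficients, c₁ = [0, 2] and c₂ = [4, -6].
Hence T = [1, -2] ⊗ [1, 2] ⊗ [0, 2] + [3, 1] ⊗ [1, 1] ⊗ [4, -6], so rank(T) ≤ 2.
These bounds meet, so rank(T) = 2.

rank(T) = 2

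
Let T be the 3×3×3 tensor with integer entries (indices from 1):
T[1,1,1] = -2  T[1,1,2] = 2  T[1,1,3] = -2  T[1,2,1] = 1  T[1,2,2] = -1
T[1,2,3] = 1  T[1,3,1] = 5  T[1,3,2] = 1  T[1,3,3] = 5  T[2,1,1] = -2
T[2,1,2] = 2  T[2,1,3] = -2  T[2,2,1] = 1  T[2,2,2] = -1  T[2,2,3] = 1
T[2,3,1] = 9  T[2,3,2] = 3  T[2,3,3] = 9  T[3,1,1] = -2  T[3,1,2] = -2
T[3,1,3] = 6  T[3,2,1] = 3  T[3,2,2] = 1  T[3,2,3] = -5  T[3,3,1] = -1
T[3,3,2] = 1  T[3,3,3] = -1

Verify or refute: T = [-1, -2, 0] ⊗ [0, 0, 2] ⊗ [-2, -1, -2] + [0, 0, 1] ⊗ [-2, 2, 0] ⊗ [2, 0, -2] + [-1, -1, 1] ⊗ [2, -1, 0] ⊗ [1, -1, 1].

No

Reconstruct entry (1,3,1) from the claimed factors: Σₗ aₗ[1]bₗ[3]cₗ[1] = (-1)·(2)·(-2) + (0)·(0)·(2) + (-1)·(0)·(1) = 4, but T[1,3,1] = 5. The claim is false.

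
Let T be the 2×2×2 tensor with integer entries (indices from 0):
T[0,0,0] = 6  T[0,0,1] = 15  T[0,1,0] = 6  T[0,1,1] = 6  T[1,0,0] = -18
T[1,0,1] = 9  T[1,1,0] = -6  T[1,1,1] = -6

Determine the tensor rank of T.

Lower bound: the mode-2 unfolding of T (rows indexed by j, columns by (i,k) = (0,0), (0,1), (1,0), (1,1)) is [[6, 15, -18, 9], [6, 6, -6, -6]].
There the 2×2 minor on rows j ∈ {0, 1}, columns (i,k) ∈ {(0,0), (0,1)} is det [[6, 15], [6, 6]] = -54 ≠ 0, so this unfolding has rank ≥ 2; CP rank is at least every unfolding rank, so rank(T) ≥ 2. (This is only a lower bound: in general the CP rank may exceed every unfolding rank, so we still need to exhibit 2 rank-1 terms summing to T.)
Upper bound — finding two terms. Write S_k = T[:,:,k] for the frontal slices: S₀ = [[6, 6], [-18, -6]], S₁ = [[15, 6], [9, -6]].
If T = a₁ (x) b₁ (x) c₁ + a₂ (x) b₂ (x) c₂ then each S_k = c₁[k]·a₁b₁ᵀ + c₂[k]·a₂b₂ᵀ. S₀ and S₁ are linearly independent, so a₁b₁ᵀ and a₂b₂ᵀ must span the same plane of matrices: they are the rank-1 matrices of the form x·S₀ + y·S₁.
det(x·S₀ + y·S₁) is 72·x² − 72·xy − 144·y² = 72·(x − 2·y)(x + y), vanishing at (x:y) = (2:1) and (1:-1).
M₁ = 2·S₀ + S₁ = [[27, 18], [-27, -18]] = 9·[1, -1][3, 2]ᵀ and M₂ = S₀ − S₁ = [[-9, 0], [-27, 0]] = (-9)·[1, 3][1, 0]ᵀ, so take a₁ = [1, -1], b₁ = [3, 2], a₂ = [1, 3], b₂ = [1, 0].
Each slice is an integer combination of E₁ = a₁b₁ᵀ and E₂ = a₂b₂ᵀ: S₀ = 3·E₁ − 3·E₂, S₁ = 3·E₁ + 6·E₂; reading off coefficients, c₁ = [3, 3] and c₂ = [-3, 6].
Hence T = [1, -1] (x) [3, 2] (x) [3, 3] + [1, 3] (x) [1, 0] (x) [-3, 6], so rank(T) ≤ 2.
These bounds meet, so rank(T) = 2.

2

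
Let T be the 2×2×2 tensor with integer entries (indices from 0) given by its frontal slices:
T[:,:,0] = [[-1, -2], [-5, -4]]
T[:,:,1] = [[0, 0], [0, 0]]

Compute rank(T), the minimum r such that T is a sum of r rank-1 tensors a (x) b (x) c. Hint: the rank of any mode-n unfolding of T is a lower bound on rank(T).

2

Lower bound: the mode-1 unfolding of T (rows indexed by i, columns by (j,k) = (0,0), (0,1), (1,0), (1,1)) is [[-1, 0, -2, 0], [-5, 0, -4, 0]].
There the 2×2 minor on rows i ∈ {0, 1}, columns (j,k) ∈ {(0,0), (1,0)} is det [[-1, -2], [-5, -4]] = -6 ≠ 0, so this unfolding has rank ≥ 2; CP rank is at least every unfolding rank, so rank(T) ≥ 2. (Flattening ranks never certify an upper bound on CP rank; for that we must actually write T with 2 rank-1 terms.)
Upper bound — finding two terms. Every mode-3 slice of T is a multiple of one matrix: T[:,:,k] = c[k]·M with c = (1, 0) and M = [[-1, -2], [-5, -4]] (rows indexed by i, columns by j). So it suffices to write M as a sum of two rank-1 matrices.
Splitting M by its rows (i = 0, 1), M = (1, 0)(-1, -2)ᵀ + (0, 1)(-5, -4)ᵀ.
Hence T = (1, 0) (x) (-1, -2) (x) (1, 0) + (0, 1) (x) (-5, -4) (x) (1, 0), so rank(T) ≤ 2.
These bounds meet, so rank(T) = 2.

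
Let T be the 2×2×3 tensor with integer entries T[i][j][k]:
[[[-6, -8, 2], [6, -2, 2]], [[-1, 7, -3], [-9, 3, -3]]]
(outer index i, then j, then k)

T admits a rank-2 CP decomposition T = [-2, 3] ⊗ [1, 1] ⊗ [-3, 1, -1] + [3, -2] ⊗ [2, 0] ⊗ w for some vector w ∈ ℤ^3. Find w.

Subtract the known terms from T to get the rank-1 residual R = [3, -2] ⊗ [2, 0] ⊗ w, so R[i,j,k] = a[i]·b[j]·w[k]. Pick indices with nonzero a[0]·b[0] = (3)·(2) = 6. Only the fibre through (0,0,·) is needed: R[0,0,:] = T[0,0,:] − Σₗ aₗ[0]bₗ[0]cₗ = [-6, -8, 2] − (-2)·(1)·[-3, 1, -1] = [-12, -6, 0]. Then w[k] = R[0,0,k] / 6 for each k, giving w = [-12, -6, 0] / 6 = [-2, -1, 0].

w = [-2, -1, 0]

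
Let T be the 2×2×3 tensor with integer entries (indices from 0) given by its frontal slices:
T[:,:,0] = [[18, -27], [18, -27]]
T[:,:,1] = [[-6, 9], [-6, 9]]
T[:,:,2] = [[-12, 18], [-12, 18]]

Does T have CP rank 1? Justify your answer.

The mode-1 fibre T[:,0,0] = [18, 18] gives a = [1, 1] (primitive direction); the mode-2 fibre T[0,:,0] = [18, -27] gives b = [2, -3]; then c[k] = T[0,0,k] / (a[0]·b[0]) = [18, -6, -12] / 2 = [9, -3, -6].
Expanding [1, 1] ⊗ [2, -3] ⊗ [9, -3, -6] reproduces all 12 entries of T, so T = [1, 1] ⊗ [2, -3] ⊗ [9, -3, -6] and rank(T) ≤ 1.
Equivalently every frontal slice T[:,:,k] is c[k] times the rank-1 matrix [1, 1] ⊗ [2, -3]. So T has rank 1 (it is nonzero).

Yes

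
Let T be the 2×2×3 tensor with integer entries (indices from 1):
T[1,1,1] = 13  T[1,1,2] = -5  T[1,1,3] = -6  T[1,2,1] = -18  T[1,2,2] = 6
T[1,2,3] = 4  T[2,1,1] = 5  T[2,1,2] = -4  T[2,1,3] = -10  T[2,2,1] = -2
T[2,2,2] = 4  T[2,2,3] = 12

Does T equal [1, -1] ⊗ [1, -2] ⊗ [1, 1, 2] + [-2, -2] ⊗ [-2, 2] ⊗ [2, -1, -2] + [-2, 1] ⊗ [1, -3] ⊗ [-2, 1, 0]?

No

Reconstruct entry (1,2,1) from the claimed factors: Σₗ aₗ[1]bₗ[2]cₗ[1] = (1)·(-2)·(1) + (-2)·(2)·(2) + (-2)·(-3)·(-2) = -22, but T[1,2,1] = -18. The claim is false.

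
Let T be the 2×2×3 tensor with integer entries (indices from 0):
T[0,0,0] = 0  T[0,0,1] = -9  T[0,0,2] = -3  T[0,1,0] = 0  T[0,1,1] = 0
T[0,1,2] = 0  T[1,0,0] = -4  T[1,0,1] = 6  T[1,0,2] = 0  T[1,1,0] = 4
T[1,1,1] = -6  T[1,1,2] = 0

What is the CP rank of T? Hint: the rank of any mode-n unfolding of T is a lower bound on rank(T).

Lower bound: in the mode-1 unfolding of T (rows indexed by i, columns by (j,k)) the 2×2 minor on rows i ∈ {0, 1}, columns (j,k) ∈ {(0,0), (0,1)} is det [[0, -9], [-4, 6]] = -36 ≠ 0, so that unfolding has rank ≥ 2 and hence rank(T) ≥ 2 (CP rank is at least every unfolding rank, though it can be larger).
Upper bound: with S_k = T[:,:,k], the two rank-1 terms a₁b₁ᵀ, a₂b₂ᵀ are the rank-1 members of the pencil x·S₀ + y·S₁.
det(x·S₀ + y·S₁) is −36·xy + 54·y² = (-18)·(2·x − 3·y)(y), vanishing at (x:y) = (3:2) and (1:0).
M₁ = 3·S₀ + 2·S₁ = [[-18, 0], [0, 0]] = (-18)·[1, 0][1, 0]ᵀ and M₂ = S₀ = [[0, 0], [-4, 4]] = (-4)·[0, 1][1, -1]ᵀ, so take a₁ = [1, 0], b₁ = [1, 0], a₂ = [0, 1], b₂ = [1, -1].
Each slice is an integer combination of E₁ = a₁b₁ᵀ and E₂ = a₂b₂ᵀ: S₀ = −4·E₂, S₁ = −9·E₁ + 6·E₂, S₂ = −3·E₁; reading off coefficients, c₁ = [0, -9, -3] and c₂ = [-4, 6, 0].
Hence T = [1, 0] (x) [1, 0] (x) [0, -9, -3] + [0, 1] (x) [1, -1] (x) [-4, 6, 0], so rank(T) ≤ 2.
These bounds meet, so rank(T) = 2.

2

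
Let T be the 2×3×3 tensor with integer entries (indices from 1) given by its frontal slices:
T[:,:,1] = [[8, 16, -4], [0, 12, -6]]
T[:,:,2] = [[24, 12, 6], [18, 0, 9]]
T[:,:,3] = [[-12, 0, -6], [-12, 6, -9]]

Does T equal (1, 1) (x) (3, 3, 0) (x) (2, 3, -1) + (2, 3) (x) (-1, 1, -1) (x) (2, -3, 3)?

No

Reconstruct entry (1,1,1) from the claimed factors: Σₗ aₗ[1]bₗ[1]cₗ[1] = (1)·(3)·(2) + (2)·(-1)·(2) = 2, but T[1,1,1] = 8. The claim is false.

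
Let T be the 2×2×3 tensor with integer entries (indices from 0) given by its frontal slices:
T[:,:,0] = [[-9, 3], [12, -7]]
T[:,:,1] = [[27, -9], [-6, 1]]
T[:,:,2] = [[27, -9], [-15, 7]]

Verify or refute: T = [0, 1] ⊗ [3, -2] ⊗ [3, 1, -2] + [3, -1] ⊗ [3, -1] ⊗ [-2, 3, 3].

No

Reconstruct entry (0,0,0) from the claimed factors: Σₗ aₗ[0]bₗ[0]cₗ[0] = (0)·(3)·(3) + (3)·(3)·(-2) = -18, but T[0,0,0] = -9. The claim is false.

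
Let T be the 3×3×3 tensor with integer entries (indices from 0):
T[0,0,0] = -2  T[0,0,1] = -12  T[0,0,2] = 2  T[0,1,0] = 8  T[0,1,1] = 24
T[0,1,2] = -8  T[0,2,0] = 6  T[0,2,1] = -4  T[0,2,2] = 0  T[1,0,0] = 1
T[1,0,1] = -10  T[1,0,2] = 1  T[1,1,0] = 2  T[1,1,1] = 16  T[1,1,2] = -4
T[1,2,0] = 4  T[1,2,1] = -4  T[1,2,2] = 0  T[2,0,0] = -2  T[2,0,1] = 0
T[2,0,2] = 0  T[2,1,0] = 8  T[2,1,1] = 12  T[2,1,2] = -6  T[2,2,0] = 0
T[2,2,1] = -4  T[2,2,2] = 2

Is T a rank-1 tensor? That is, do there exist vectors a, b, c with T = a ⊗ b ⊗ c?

The mode-1 unfolding of T (rows indexed by i, columns by (j,k) = (0,0), (0,1), (0,2), (1,0), (1,1), (1,2), (2,0), (2,1), (2,2)) is [[-2, -12, 2, 8, 24, -8, 6, -4, 0], [1, -10, 1, 2, 16, -4, 4, -4, 0], [-2, 0, 0, 8, 12, -6, 0, -4, 2]].
There the 3×3 minor on rows i ∈ {0, 1, 2}, columns (j,k) ∈ {(0,0), (0,1), (0,2)} is det [[-2, -12, 2], [1, -10, 1], [-2, 0, 0]] = -16 ≠ 0, so this unfolding has rank ≥ 3; CP rank is at least every unfolding rank, so rank(T) ≥ 3.
In particular rank(T) ≥ 3 > 1, so T is not rank-1.

No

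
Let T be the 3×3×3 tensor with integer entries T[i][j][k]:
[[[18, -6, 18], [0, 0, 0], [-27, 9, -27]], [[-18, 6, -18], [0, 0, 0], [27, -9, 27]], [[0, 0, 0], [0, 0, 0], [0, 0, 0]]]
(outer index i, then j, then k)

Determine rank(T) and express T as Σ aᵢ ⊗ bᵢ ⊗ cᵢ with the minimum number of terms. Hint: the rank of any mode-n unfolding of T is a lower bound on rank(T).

rank(T) = 1

Lower bound: T ≠ 0 (e.g. T[0,0,0] = 18), so rank(T) ≥ 1.
Upper bound: if T = a ⊗ b ⊗ c then every fibre of T is a multiple of the corresponding factor, so read the factors off the fibres through the nonzero entry T[0,0,0] = 18.
The mode-1 fibre T[:,0,0] = [18, -18, 0] gives a = [1, -1, 0] (primitive direction); the mode-2 fibre T[0,:,0] = [18, 0, -27] gives b = [2, 0, -3]; then c[k] = T[0,0,k] / (a[0]·b[0]) = [18, -6, 18] / 2 = [9, -3, 9].
Expanding [1, -1, 0] ⊗ [2, 0, -3] ⊗ [9, -3, 9] reproduces all 27 entries of T, so T = [1, -1, 0] ⊗ [2, 0, -3] ⊗ [9, -3, 9] and rank(T) ≤ 1.
These bounds meet, so rank(T) = 1.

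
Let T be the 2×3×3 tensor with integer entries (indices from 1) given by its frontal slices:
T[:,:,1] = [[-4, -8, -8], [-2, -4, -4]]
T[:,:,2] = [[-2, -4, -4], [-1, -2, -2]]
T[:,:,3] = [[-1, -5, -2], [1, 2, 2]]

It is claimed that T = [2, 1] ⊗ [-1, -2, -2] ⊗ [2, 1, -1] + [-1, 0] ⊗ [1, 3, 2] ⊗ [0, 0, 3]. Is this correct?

Yes

Reconstruct entrywise from the claimed factors. For example, T[2,1,1] = -2 and Σₗ aₗ[2]bₗ[1]cₗ[1] = (1)·(-1)·(2) + (0)·(1)·(0) = -2; checking all 18 entries, every one matches. The claim holds.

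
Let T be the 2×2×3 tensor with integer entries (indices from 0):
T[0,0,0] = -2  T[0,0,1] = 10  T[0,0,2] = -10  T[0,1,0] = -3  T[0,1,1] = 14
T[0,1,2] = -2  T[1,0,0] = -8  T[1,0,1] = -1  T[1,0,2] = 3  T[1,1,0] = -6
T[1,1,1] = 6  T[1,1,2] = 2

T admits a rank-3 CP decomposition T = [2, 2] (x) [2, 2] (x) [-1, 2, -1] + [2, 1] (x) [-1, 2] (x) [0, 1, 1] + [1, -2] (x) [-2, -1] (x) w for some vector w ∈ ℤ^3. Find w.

w = [-1, -2, 2]

Subtract the known terms from T to get the rank-1 residual R = [1, -2] (x) [-2, -1] (x) w, so R[i,j,k] = a[i]·b[j]·w[k]. Pick indices with nonzero a[0]·b[0] = (1)·(-2) = -2. Only the fibre through (0,0,·) is needed: R[0,0,:] = T[0,0,:] − Σₗ aₗ[0]bₗ[0]cₗ = [-2, 10, -10] − (2)·(2)·[-1, 2, -1] − (2)·(-1)·[0, 1, 1] = [2, 4, -4]. Then w[k] = R[0,0,k] / -2 for each k, giving w = [2, 4, -4] / -2 = [-1, -2, 2].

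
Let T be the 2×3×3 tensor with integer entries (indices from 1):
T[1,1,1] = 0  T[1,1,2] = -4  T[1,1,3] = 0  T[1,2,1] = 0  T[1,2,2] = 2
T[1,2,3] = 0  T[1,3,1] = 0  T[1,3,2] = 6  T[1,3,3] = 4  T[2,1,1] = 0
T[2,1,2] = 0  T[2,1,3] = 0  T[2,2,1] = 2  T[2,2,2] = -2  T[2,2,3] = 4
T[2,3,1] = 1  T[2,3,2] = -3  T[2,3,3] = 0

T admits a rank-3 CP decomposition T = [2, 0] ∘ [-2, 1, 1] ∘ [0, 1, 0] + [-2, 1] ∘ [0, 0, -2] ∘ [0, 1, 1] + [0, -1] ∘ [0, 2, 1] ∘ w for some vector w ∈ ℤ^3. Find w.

Subtract the known terms from T to get the rank-1 residual R = [0, -1] ∘ [0, 2, 1] ∘ w, so R[i,j,k] = a[i]·b[j]·w[k]. Pick indices with nonzero a[2]·b[2] = (-1)·(2) = -2. Only the fibre through (2,2,·) is needed: R[2,2,:] = T[2,2,:] − Σₗ aₗ[2]bₗ[2]cₗ = [2, -2, 4] − (0)·(1)·[0, 1, 0] − (1)·(0)·[0, 1, 1] = [2, -2, 4]. Then w[k] = R[2,2,k] / -2 for each k, giving w = [2, -2, 4] / -2 = [-1, 1, -2].

w = [-1, 1, -2]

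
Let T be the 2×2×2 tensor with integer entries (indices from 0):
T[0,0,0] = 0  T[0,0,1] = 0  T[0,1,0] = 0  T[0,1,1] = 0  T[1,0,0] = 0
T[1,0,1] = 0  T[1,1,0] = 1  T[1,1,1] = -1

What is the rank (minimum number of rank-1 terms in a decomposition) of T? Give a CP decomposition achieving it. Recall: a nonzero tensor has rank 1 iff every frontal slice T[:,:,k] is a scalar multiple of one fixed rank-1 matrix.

Lower bound: T ≠ 0 (e.g. T[1,1,0] = 1), so rank(T) ≥ 1.
Upper bound: the mode-1 fibre T[:,1,0] = [0, 1] gives a = [0, 1] (primitive direction); the mode-2 fibre T[1,:,0] = [0, 1] gives b = [0, 1]; then c[k] = T[1,1,k] / (a[1]·b[1]) = [1, -1] / 1 = [1, -1].
Expanding [0, 1] ⊗ [0, 1] ⊗ [1, -1] reproduces all 8 entries of T, so T = [0, 1] ⊗ [0, 1] ⊗ [1, -1] and rank(T) ≤ 1.
These bounds meet, so rank(T) = 1.

rank(T) = 1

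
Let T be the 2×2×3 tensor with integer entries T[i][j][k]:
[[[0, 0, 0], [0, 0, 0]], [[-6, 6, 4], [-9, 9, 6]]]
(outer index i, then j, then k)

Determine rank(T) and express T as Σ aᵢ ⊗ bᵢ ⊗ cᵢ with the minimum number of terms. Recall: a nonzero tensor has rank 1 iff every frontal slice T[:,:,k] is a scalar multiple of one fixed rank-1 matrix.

rank(T) = 1

Lower bound: T ≠ 0 (e.g. T[1,0,0] = -6), so rank(T) ≥ 1.
Upper bound: if T = a ⊗ b ⊗ c then every fibre of T is a multiple of the corresponding factor, so read the factors off the fibres through the nonzero entry T[1,0,0] = -6.
The mode-1 fibre T[:,0,0] = [0, -6] gives a = [0, 1] (primitive direction); the mode-2 fibre T[1,:,0] = [-6, -9] gives b = [2, 3]; then c[k] = T[1,0,k] / (a[1]·b[0]) = [-6, 6, 4] / 2 = [-3, 3, 2].
Expanding [0, 1] ⊗ [2, 3] ⊗ [-3, 3, 2] reproduces all 12 entries of T, so T = [0, 1] ⊗ [2, 3] ⊗ [-3, 3, 2] and rank(T) ≤ 1.
These bounds meet, so rank(T) = 1.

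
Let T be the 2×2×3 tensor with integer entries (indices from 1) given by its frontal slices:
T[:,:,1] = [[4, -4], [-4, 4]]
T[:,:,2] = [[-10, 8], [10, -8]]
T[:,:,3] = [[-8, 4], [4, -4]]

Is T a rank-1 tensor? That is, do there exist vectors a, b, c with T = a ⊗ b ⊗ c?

No

The mode-3 unfolding of T (rows indexed by k, columns by (i,j) = (1,1), (1,2), (2,1), (2,2)) is [[4, -4, -4, 4], [-10, 8, 10, -8], [-8, 4, 4, -4]].
There the 3×3 minor on rows k ∈ {1, 2, 3}, columns (i,j) ∈ {(1,1), (1,2), (2,1)} is det [[4, -4, -4], [-10, 8, 10], [-8, 4, 4]] = 32 ≠ 0, so this unfolding has rank ≥ 3; CP rank is at least every unfolding rank, so rank(T) ≥ 3.
In particular rank(T) ≥ 3 > 1, so T is not rank-1.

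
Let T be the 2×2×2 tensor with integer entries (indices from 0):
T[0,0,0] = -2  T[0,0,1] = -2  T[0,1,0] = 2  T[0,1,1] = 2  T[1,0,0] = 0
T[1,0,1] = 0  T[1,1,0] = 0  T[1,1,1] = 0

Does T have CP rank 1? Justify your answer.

Yes

If T = a ⊗ b ⊗ c then every fibre of T is a multiple of the corresponding factor, so read the factors off the fibres through the nonzero entry T[0,0,0] = -2.
The mode-1 fibre T[:,0,0] = [-2, 0] gives a = [1, 0] (primitive direction); the mode-2 fibre T[0,:,0] = [-2, 2] gives b = [1, -1]; then c[k] = T[0,0,k] / (a[0]·b[0]) = [-2, -2] / 1 = [-2, -2].
Expanding [1, 0] ⊗ [1, -1] ⊗ [-2, -2] reproduces all 8 entries of T, so T = [1, 0] ⊗ [1, -1] ⊗ [-2, -2] and rank(T) ≤ 1.
Equivalently every frontal slice T[:,:,k] is c[k] times the rank-1 matrix [1, 0] ⊗ [1, -1]. So T has rank 1 (it is nonzero).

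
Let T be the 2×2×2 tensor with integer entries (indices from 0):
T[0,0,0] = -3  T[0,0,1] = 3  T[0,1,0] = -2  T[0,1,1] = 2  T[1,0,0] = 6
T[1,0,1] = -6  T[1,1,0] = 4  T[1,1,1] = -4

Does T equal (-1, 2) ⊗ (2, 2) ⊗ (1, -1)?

Reconstruct entry (0,0,0) from the claimed factors: Σₗ aₗ[0]bₗ[0]cₗ[0] = (-1)·(2)·(1) = -2, but T[0,0,0] = -3. The claim is false.

No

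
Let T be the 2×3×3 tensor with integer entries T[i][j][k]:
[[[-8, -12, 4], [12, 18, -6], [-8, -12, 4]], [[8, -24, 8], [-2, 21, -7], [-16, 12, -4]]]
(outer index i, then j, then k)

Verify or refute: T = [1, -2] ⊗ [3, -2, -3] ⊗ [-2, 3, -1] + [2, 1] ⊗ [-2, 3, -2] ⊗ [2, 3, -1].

No

Reconstruct entry (0,0,0) from the claimed factors: Σₗ aₗ[0]bₗ[0]cₗ[0] = (1)·(3)·(-2) + (2)·(-2)·(2) = -14, but T[0,0,0] = -8. The claim is false.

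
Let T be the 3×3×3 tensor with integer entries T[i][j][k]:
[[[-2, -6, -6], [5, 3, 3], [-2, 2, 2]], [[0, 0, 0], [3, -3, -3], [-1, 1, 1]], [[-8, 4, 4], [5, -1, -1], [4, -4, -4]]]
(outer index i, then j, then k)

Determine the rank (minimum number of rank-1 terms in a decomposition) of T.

3

Lower bound: the mode-2 unfolding of T (rows indexed by j, columns by (i,k) = (0,0), (0,1), (0,2), (1,0), (1,1), (1,2), (2,0), (2,1), (2,2)) is [[-2, -6, -6, 0, 0, 0, -8, 4, 4], [5, 3, 3, 3, -3, -3, 5, -1, -1], [-2, 2, 2, -1, 1, 1, 4, -4, -4]].
There the 3×3 minor on rows j ∈ {0, 1, 2}, columns (i,k) ∈ {(0,0), (0,1), (1,0)} is det [[-2, -6, 0], [5, 3, 3], [-2, 2, -1]] = 24 ≠ 0, so this unfolding has rank ≥ 3; CP rank is at least every unfolding rank, so rank(T) ≥ 3. (This is only a lower bound: in general the CP rank may exceed every unfolding rank, so we still need to exhibit 3 rank-1 terms summing to T.)
Upper bound: T is a sum of 3 rank-1 terms, T = [0, 1, 2] ⊗ [2, -2, -1] ⊗ [-1, 1, 1] + [1, 1, -1] ⊗ [2, 1, -2] ⊗ [1, -1, -1] + [2, 0, 1] ⊗ [1, -1, 0] ⊗ [-2, -2, -2] (one valid choice — decompositions are not unique — normalised so each a, b is primitive with positive first nonzero entry; check it by expanding all entries), so rank(T) ≤ 3.
These bounds meet, so rank(T) = 3.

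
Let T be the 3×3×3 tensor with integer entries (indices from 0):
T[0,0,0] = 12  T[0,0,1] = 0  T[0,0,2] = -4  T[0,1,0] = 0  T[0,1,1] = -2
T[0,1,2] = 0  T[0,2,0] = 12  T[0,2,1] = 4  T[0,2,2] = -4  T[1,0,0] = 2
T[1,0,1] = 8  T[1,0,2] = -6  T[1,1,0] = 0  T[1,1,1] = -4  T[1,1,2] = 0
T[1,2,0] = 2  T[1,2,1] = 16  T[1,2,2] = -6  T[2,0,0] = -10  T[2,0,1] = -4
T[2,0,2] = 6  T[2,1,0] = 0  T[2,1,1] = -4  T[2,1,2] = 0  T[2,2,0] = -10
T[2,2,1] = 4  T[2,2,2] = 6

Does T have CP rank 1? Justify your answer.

The mode-3 unfolding of T (rows indexed by k, columns by (i,j) = (0,0), (0,1), (0,2), (1,0), (1,1), (1,2), (2,0), (2,1), (2,2)) is [[12, 0, 12, 2, 0, 2, -10, 0, -10], [0, -2, 4, 8, -4, 16, -4, -4, 4], [-4, 0, -4, -6, 0, -6, 6, 0, 6]].
There the 3×3 minor on rows k ∈ {0, 1, 2}, columns (i,j) ∈ {(0,0), (0,1), (1,0)} is det [[12, 0, 2], [0, -2, 8], [-4, 0, -6]] = 128 ≠ 0, so this unfolding has rank ≥ 3; CP rank is at least every unfolding rank, so rank(T) ≥ 3.
In particular rank(T) ≥ 3 > 1, so T is not rank-1.

No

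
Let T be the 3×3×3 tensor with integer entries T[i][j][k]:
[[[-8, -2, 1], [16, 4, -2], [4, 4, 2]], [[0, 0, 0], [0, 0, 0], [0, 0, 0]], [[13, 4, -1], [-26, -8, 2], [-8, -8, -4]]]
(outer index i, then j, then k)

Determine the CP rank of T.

2

Lower bound: the mode-2 unfolding of T (rows indexed by j, columns by (i,k) = (0,0), (0,1), (0,2), (1,0), (1,1), (1,2), (2,0), (2,1), (2,2)) is [[-8, -2, 1, 0, 0, 0, 13, 4, -1], [16, 4, -2, 0, 0, 0, -26, -8, 2], [4, 4, 2, 0, 0, 0, -8, -8, -4]].
There the 2×2 minor on rows j ∈ {0, 2}, columns (i,k) ∈ {(0,0), (0,1)} is det [[-8, -2], [4, 4]] = -24 ≠ 0, so this unfolding has rank ≥ 2; CP rank is at least every unfolding rank, so rank(T) ≥ 2. (Unfolding ranks only ever bound the CP rank from below — rank(T) can be strictly larger than all of them — so the matching upper bound has to come from an explicit 2-term decomposition.)
Upper bound — finding two terms. Write S_k = T[:,:,k] for the frontal slices: S₀ = [[-8, 16, 4], [0, 0, 0], [13, -26, -8]], S₁ = [[-2, 4, 4], [0, 0, 0], [4, -8, -8]], S₂ = [[1, -2, 2], [0, 0, 0], [-1, 2, -4]].
If T = a₁ ⊗ b₁ ⊗ c₁ + a₂ ⊗ b₂ ⊗ c₂ then each S_k = c₁[k]·a₁b₁ᵀ + c₂[k]·a₂b₂ᵀ. S₀ and S₁ are linearly independent, so a₁b₁ᵀ and a₂b₂ᵀ must span the same plane of matrices: they are the rank-1 matrices of the form x·S₀ + y·S₁.
The 2×2 minor of x·S₀ + y·S₁ on rows {0,2}, columns {0,2} is 12·x² + 12·xy = 12·(x + y)(x), vanishing at (x:y) = (1:-1) and (0:1).
M₁ = S₀ − S₁ = [[-6, 12, 0], [0, 0, 0], [9, -18, 0]] = (-3)·(2, 0, -3)(1, -2, 0)ᵀ and M₂ = S₁ = [[-2, 4, 4], [0, 0, 0], [4, -8, -8]] = (-2)·(1, 0, -2)(1, -2, -2)ᵀ, so take a₁ = (2, 0, -3), b₁ = (1, -2, 0), a₂ = (1, 0, -2), b₂ = (1, -2, -2).
Each slice is an integer combination of E₁ = a₁b₁ᵀ and E₂ = a₂b₂ᵀ: S₀ = −3·E₁ − 2·E₂, S₁ = −2·E₂, S₂ = E₁ − E₂; reading off coefficients, c₁ = (-3, 0, 1) and c₂ = (-2, -2, -1).
Hence T = (2, 0, -3) ⊗ (1, -2, 0) ⊗ (-3, 0, 1) + (1, 0, -2) ⊗ (1, -2, -2) ⊗ (-2, -2, -1), so rank(T) ≤ 2.
These bounds meet, so rank(T) = 2.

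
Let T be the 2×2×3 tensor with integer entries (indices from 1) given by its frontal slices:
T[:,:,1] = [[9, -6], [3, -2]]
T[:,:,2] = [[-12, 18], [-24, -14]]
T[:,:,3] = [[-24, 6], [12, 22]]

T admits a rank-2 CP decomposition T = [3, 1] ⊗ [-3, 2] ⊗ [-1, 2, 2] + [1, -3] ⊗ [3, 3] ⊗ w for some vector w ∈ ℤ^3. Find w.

Subtract the known terms from T to get the rank-1 residual R = [1, -3] ⊗ [3, 3] ⊗ w, so R[i,j,k] = a[i]·b[j]·w[k]. Pick indices with nonzero a[1]·b[1] = (1)·(3) = 3. Only the fibre through (1,1,·) is needed: R[1,1,:] = T[1,1,:] − Σₗ aₗ[1]bₗ[1]cₗ = [9, -12, -24] − (3)·(-3)·[-1, 2, 2] = [0, 6, -6]. Then w[k] = R[1,1,k] / 3 for each k, giving w = [0, 6, -6] / 3 = [0, 2, -2].

w = [0, 2, -2]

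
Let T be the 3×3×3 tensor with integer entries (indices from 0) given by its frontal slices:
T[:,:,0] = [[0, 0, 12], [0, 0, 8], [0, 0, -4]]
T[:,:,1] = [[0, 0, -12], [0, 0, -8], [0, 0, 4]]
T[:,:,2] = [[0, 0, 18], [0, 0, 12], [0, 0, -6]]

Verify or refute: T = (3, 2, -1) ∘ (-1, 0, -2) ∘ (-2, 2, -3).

No

Reconstruct entry (0,0,0) from the claimed factors: Σₗ aₗ[0]bₗ[0]cₗ[0] = (3)·(-1)·(-2) = 6, but T[0,0,0] = 0. The claim is false.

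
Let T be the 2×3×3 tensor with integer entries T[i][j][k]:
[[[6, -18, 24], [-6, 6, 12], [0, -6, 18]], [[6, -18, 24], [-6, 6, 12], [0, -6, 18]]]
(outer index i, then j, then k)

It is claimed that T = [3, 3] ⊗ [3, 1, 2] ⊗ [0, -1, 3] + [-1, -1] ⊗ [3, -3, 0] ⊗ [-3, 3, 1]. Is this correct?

No

Reconstruct entry (0,0,0) from the claimed factors: Σₗ aₗ[0]bₗ[0]cₗ[0] = (3)·(3)·(0) + (-1)·(3)·(-3) = 9, but T[0,0,0] = 6. The claim is false.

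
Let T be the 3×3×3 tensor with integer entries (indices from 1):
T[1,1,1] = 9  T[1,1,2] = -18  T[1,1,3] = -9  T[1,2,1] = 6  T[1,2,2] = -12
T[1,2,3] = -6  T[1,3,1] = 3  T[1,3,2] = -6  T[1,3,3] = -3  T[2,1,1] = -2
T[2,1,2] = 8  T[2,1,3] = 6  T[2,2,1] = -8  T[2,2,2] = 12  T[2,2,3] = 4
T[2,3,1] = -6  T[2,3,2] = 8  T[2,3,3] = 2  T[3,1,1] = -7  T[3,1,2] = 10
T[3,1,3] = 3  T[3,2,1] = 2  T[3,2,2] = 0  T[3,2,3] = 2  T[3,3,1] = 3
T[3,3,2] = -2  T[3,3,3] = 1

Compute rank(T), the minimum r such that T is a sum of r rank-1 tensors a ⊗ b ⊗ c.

Lower bound: the mode-2 unfolding of T (rows indexed by j, columns by (i,k) = (1,1), (1,2), (1,3), (2,1), (2,2), (2,3), (3,1), (3,2), (3,3)) is [[9, -18, -9, -2, 8, 6, -7, 10, 3], [6, -12, -6, -8, 12, 4, 2, 0, 2], [3, -6, -3, -6, 8, 2, 3, -2, 1]].
There the 2×2 minor on rows j ∈ {1, 2}, columns (i,k) ∈ {(1,1), (2,1)} is det [[9, -2], [6, -8]] = -60 ≠ 0, so this unfolding has rank ≥ 2; CP rank is at least every unfolding rank, so rank(T) ≥ 2. (Flattening ranks never certify an upper bound on CP rank; for that we must actually write T with 2 rank-1 terms.)
Upper bound — finding two terms. Write S_k = T[:,:,k] for the frontal slices: S₁ = [[9, 6, 3], [-2, -8, -6], [-7, 2, 3]], S₂ = [[-18, -12, -6], [8, 12, 8], [10, 0, -2]], S₃ = [[-9, -6, -3], [6, 4, 2], [3, 2, 1]].
If T = a₁ ⊗ b₁ ⊗ c₁ + a₂ ⊗ b₂ ⊗ c₂ then each S_k = c₁[k]·a₁b₁ᵀ + c₂[k]·a₂b₂ᵀ. S₁ and S₂ are linearly independent, so a₁b₁ᵀ and a₂b₂ᵀ must span the same plane of matrices: they are the rank-1 matrices of the form x·S₁ + y·S₂.
The 2×2 minor of x·S₁ + y·S₂ on rows {1,2}, columns {1,2} is −60·x² + 180·xy − 120·y² = (-60)·(x − 2·y)(x − y), vanishing at (x:y) = (2:1) and (1:1).
M₁ = 2·S₁ + S₂ = [[0, 0, 0], [4, -4, -4], [-4, 4, 4]] = 4·[0, 1, -1][1, -1, -1]ᵀ and M₂ = S₁ + S₂ = [[-9, -6, -3], [6, 4, 2], [3, 2, 1]] = −[3, -2, -1][3, 2, 1]ᵀ, so take a₁ = [0, 1, -1], b₁ = [1, -1, -1], a₂ = [3, -2, -1], b₂ = [3, 2, 1].
Each slice is an integer combination of E₁ = a₁b₁ᵀ and E₂ = a₂b₂ᵀ: S₁ = 4·E₁ + E₂, S₂ = −4·E₁ − 2·E₂, S₃ = −E₂; reading off coefficients, c₁ = [4, -4, 0] and c₂ = [1, -2, -1].
Hence T = [0, 1, -1] ⊗ [1, -1, -1] ⊗ [4, -4, 0] + [3, -2, -1] ⊗ [3, 2, 1] ⊗ [1, -2, -1], so rank(T) ≤ 2.
These bounds meet, so rank(T) = 2.
Check entry T[2,3,1] = -6: (1)·(-1)·(4) + (-2)·(1)·(1) = -6.

2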